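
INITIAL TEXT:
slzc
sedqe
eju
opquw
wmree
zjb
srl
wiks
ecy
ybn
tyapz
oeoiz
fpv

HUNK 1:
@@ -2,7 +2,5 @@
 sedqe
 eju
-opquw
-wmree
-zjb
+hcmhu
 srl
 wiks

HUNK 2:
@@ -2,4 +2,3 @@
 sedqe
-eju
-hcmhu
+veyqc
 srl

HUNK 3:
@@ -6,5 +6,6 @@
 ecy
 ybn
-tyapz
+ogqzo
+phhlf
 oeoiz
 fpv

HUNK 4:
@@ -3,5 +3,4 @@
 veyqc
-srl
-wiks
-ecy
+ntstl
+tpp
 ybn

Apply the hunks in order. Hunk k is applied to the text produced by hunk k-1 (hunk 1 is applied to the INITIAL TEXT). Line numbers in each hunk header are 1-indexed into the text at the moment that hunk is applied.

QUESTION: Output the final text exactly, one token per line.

Hunk 1: at line 2 remove [opquw,wmree,zjb] add [hcmhu] -> 11 lines: slzc sedqe eju hcmhu srl wiks ecy ybn tyapz oeoiz fpv
Hunk 2: at line 2 remove [eju,hcmhu] add [veyqc] -> 10 lines: slzc sedqe veyqc srl wiks ecy ybn tyapz oeoiz fpv
Hunk 3: at line 6 remove [tyapz] add [ogqzo,phhlf] -> 11 lines: slzc sedqe veyqc srl wiks ecy ybn ogqzo phhlf oeoiz fpv
Hunk 4: at line 3 remove [srl,wiks,ecy] add [ntstl,tpp] -> 10 lines: slzc sedqe veyqc ntstl tpp ybn ogqzo phhlf oeoiz fpv

Answer: slzc
sedqe
veyqc
ntstl
tpp
ybn
ogqzo
phhlf
oeoiz
fpv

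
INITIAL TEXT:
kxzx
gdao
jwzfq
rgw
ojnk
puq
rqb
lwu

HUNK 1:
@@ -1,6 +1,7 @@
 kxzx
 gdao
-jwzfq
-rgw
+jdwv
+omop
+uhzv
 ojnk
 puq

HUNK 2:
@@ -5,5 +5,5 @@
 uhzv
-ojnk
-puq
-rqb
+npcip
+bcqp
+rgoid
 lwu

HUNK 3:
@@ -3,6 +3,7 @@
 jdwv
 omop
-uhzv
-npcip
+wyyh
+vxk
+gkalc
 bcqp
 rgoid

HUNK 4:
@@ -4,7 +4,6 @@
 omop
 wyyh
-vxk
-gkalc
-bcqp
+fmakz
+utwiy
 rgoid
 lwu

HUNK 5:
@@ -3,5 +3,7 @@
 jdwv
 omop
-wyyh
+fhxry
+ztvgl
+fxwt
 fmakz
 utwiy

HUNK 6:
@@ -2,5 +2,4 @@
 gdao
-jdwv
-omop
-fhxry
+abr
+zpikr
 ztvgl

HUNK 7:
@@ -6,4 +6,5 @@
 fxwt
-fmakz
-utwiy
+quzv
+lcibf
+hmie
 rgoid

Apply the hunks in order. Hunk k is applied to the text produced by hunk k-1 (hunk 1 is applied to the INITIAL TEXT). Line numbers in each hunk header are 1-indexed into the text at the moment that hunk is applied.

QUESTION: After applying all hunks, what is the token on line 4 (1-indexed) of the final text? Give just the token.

Hunk 1: at line 1 remove [jwzfq,rgw] add [jdwv,omop,uhzv] -> 9 lines: kxzx gdao jdwv omop uhzv ojnk puq rqb lwu
Hunk 2: at line 5 remove [ojnk,puq,rqb] add [npcip,bcqp,rgoid] -> 9 lines: kxzx gdao jdwv omop uhzv npcip bcqp rgoid lwu
Hunk 3: at line 3 remove [uhzv,npcip] add [wyyh,vxk,gkalc] -> 10 lines: kxzx gdao jdwv omop wyyh vxk gkalc bcqp rgoid lwu
Hunk 4: at line 4 remove [vxk,gkalc,bcqp] add [fmakz,utwiy] -> 9 lines: kxzx gdao jdwv omop wyyh fmakz utwiy rgoid lwu
Hunk 5: at line 3 remove [wyyh] add [fhxry,ztvgl,fxwt] -> 11 lines: kxzx gdao jdwv omop fhxry ztvgl fxwt fmakz utwiy rgoid lwu
Hunk 6: at line 2 remove [jdwv,omop,fhxry] add [abr,zpikr] -> 10 lines: kxzx gdao abr zpikr ztvgl fxwt fmakz utwiy rgoid lwu
Hunk 7: at line 6 remove [fmakz,utwiy] add [quzv,lcibf,hmie] -> 11 lines: kxzx gdao abr zpikr ztvgl fxwt quzv lcibf hmie rgoid lwu
Final line 4: zpikr

Answer: zpikr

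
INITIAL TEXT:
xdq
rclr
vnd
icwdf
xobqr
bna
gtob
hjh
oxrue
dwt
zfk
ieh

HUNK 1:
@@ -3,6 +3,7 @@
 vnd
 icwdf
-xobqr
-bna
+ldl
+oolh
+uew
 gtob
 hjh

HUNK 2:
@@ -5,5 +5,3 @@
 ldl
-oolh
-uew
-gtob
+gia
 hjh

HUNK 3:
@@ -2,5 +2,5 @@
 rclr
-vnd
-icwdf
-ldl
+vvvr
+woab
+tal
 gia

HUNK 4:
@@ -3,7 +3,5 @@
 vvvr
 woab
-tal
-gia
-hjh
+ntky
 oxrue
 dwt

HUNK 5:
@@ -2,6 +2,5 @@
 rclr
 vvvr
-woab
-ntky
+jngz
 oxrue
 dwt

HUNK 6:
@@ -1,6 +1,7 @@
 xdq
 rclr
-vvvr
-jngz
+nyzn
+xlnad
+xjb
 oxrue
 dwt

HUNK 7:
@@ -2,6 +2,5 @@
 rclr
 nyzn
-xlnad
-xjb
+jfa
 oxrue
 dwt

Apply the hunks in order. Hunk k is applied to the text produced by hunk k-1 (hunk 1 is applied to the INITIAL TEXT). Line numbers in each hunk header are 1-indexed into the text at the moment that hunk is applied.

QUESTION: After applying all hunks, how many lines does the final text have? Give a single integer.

Hunk 1: at line 3 remove [xobqr,bna] add [ldl,oolh,uew] -> 13 lines: xdq rclr vnd icwdf ldl oolh uew gtob hjh oxrue dwt zfk ieh
Hunk 2: at line 5 remove [oolh,uew,gtob] add [gia] -> 11 lines: xdq rclr vnd icwdf ldl gia hjh oxrue dwt zfk ieh
Hunk 3: at line 2 remove [vnd,icwdf,ldl] add [vvvr,woab,tal] -> 11 lines: xdq rclr vvvr woab tal gia hjh oxrue dwt zfk ieh
Hunk 4: at line 3 remove [tal,gia,hjh] add [ntky] -> 9 lines: xdq rclr vvvr woab ntky oxrue dwt zfk ieh
Hunk 5: at line 2 remove [woab,ntky] add [jngz] -> 8 lines: xdq rclr vvvr jngz oxrue dwt zfk ieh
Hunk 6: at line 1 remove [vvvr,jngz] add [nyzn,xlnad,xjb] -> 9 lines: xdq rclr nyzn xlnad xjb oxrue dwt zfk ieh
Hunk 7: at line 2 remove [xlnad,xjb] add [jfa] -> 8 lines: xdq rclr nyzn jfa oxrue dwt zfk ieh
Final line count: 8

Answer: 8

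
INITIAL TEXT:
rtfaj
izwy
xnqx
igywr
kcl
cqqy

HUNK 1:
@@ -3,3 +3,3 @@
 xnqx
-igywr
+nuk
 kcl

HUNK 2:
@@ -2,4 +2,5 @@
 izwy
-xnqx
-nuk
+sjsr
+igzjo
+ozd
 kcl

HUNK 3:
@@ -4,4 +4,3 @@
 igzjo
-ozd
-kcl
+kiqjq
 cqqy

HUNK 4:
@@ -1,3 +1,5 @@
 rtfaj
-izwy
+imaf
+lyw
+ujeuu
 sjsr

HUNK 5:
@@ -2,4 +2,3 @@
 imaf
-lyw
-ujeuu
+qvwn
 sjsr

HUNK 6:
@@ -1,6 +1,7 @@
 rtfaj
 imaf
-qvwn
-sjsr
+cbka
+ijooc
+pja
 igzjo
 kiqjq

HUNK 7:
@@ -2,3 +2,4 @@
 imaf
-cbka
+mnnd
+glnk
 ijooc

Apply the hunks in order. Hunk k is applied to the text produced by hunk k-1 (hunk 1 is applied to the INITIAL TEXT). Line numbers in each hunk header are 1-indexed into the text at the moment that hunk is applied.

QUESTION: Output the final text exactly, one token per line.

Hunk 1: at line 3 remove [igywr] add [nuk] -> 6 lines: rtfaj izwy xnqx nuk kcl cqqy
Hunk 2: at line 2 remove [xnqx,nuk] add [sjsr,igzjo,ozd] -> 7 lines: rtfaj izwy sjsr igzjo ozd kcl cqqy
Hunk 3: at line 4 remove [ozd,kcl] add [kiqjq] -> 6 lines: rtfaj izwy sjsr igzjo kiqjq cqqy
Hunk 4: at line 1 remove [izwy] add [imaf,lyw,ujeuu] -> 8 lines: rtfaj imaf lyw ujeuu sjsr igzjo kiqjq cqqy
Hunk 5: at line 2 remove [lyw,ujeuu] add [qvwn] -> 7 lines: rtfaj imaf qvwn sjsr igzjo kiqjq cqqy
Hunk 6: at line 1 remove [qvwn,sjsr] add [cbka,ijooc,pja] -> 8 lines: rtfaj imaf cbka ijooc pja igzjo kiqjq cqqy
Hunk 7: at line 2 remove [cbka] add [mnnd,glnk] -> 9 lines: rtfaj imaf mnnd glnk ijooc pja igzjo kiqjq cqqy

Answer: rtfaj
imaf
mnnd
glnk
ijooc
pja
igzjo
kiqjq
cqqy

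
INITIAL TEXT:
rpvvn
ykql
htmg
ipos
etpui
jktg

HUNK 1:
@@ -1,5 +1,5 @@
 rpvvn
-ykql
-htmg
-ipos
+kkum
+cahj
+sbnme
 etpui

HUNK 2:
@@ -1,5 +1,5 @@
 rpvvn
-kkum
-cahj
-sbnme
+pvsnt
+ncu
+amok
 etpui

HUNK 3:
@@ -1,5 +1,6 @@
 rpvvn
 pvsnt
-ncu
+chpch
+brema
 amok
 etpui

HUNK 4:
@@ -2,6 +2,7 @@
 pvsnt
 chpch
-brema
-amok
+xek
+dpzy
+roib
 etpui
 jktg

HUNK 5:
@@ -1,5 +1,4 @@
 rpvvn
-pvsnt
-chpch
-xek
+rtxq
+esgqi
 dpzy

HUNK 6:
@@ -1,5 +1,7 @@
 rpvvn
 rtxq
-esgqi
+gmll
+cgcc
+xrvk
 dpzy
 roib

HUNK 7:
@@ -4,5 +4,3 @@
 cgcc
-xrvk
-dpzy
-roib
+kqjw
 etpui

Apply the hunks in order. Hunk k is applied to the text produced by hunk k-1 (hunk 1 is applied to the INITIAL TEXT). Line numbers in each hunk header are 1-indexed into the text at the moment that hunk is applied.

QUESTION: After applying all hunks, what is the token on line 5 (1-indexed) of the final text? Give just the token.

Answer: kqjw

Derivation:
Hunk 1: at line 1 remove [ykql,htmg,ipos] add [kkum,cahj,sbnme] -> 6 lines: rpvvn kkum cahj sbnme etpui jktg
Hunk 2: at line 1 remove [kkum,cahj,sbnme] add [pvsnt,ncu,amok] -> 6 lines: rpvvn pvsnt ncu amok etpui jktg
Hunk 3: at line 1 remove [ncu] add [chpch,brema] -> 7 lines: rpvvn pvsnt chpch brema amok etpui jktg
Hunk 4: at line 2 remove [brema,amok] add [xek,dpzy,roib] -> 8 lines: rpvvn pvsnt chpch xek dpzy roib etpui jktg
Hunk 5: at line 1 remove [pvsnt,chpch,xek] add [rtxq,esgqi] -> 7 lines: rpvvn rtxq esgqi dpzy roib etpui jktg
Hunk 6: at line 1 remove [esgqi] add [gmll,cgcc,xrvk] -> 9 lines: rpvvn rtxq gmll cgcc xrvk dpzy roib etpui jktg
Hunk 7: at line 4 remove [xrvk,dpzy,roib] add [kqjw] -> 7 lines: rpvvn rtxq gmll cgcc kqjw etpui jktg
Final line 5: kqjw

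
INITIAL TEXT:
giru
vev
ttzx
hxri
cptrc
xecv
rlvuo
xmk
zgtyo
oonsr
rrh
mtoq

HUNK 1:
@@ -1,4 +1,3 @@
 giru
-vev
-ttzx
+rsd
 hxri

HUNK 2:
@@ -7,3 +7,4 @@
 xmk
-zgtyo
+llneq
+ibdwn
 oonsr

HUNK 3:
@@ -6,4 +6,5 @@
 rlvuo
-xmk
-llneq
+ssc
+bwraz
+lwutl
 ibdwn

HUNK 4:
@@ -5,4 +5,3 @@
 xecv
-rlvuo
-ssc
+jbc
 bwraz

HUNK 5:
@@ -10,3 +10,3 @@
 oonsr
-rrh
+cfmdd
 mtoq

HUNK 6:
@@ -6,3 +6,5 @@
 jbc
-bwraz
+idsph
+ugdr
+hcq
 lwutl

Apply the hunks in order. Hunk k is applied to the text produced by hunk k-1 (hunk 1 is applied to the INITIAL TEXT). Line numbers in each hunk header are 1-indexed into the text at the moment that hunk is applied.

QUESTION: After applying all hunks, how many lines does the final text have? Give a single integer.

Answer: 14

Derivation:
Hunk 1: at line 1 remove [vev,ttzx] add [rsd] -> 11 lines: giru rsd hxri cptrc xecv rlvuo xmk zgtyo oonsr rrh mtoq
Hunk 2: at line 7 remove [zgtyo] add [llneq,ibdwn] -> 12 lines: giru rsd hxri cptrc xecv rlvuo xmk llneq ibdwn oonsr rrh mtoq
Hunk 3: at line 6 remove [xmk,llneq] add [ssc,bwraz,lwutl] -> 13 lines: giru rsd hxri cptrc xecv rlvuo ssc bwraz lwutl ibdwn oonsr rrh mtoq
Hunk 4: at line 5 remove [rlvuo,ssc] add [jbc] -> 12 lines: giru rsd hxri cptrc xecv jbc bwraz lwutl ibdwn oonsr rrh mtoq
Hunk 5: at line 10 remove [rrh] add [cfmdd] -> 12 lines: giru rsd hxri cptrc xecv jbc bwraz lwutl ibdwn oonsr cfmdd mtoq
Hunk 6: at line 6 remove [bwraz] add [idsph,ugdr,hcq] -> 14 lines: giru rsd hxri cptrc xecv jbc idsph ugdr hcq lwutl ibdwn oonsr cfmdd mtoq
Final line count: 14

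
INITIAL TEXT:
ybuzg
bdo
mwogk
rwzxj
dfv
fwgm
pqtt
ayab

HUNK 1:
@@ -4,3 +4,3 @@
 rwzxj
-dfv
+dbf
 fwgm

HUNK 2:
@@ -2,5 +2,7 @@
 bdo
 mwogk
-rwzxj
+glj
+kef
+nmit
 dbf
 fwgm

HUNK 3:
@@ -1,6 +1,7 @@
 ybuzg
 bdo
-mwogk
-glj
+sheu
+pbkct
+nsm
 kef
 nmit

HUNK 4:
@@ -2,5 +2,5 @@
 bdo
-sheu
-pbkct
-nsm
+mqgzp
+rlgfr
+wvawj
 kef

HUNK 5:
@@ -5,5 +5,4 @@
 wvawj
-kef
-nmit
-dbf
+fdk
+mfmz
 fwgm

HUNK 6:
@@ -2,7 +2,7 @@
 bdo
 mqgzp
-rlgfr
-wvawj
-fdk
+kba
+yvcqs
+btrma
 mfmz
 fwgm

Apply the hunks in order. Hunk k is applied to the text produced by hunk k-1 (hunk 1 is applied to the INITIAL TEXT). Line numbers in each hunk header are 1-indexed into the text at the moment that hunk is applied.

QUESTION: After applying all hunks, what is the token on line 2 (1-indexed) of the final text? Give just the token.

Hunk 1: at line 4 remove [dfv] add [dbf] -> 8 lines: ybuzg bdo mwogk rwzxj dbf fwgm pqtt ayab
Hunk 2: at line 2 remove [rwzxj] add [glj,kef,nmit] -> 10 lines: ybuzg bdo mwogk glj kef nmit dbf fwgm pqtt ayab
Hunk 3: at line 1 remove [mwogk,glj] add [sheu,pbkct,nsm] -> 11 lines: ybuzg bdo sheu pbkct nsm kef nmit dbf fwgm pqtt ayab
Hunk 4: at line 2 remove [sheu,pbkct,nsm] add [mqgzp,rlgfr,wvawj] -> 11 lines: ybuzg bdo mqgzp rlgfr wvawj kef nmit dbf fwgm pqtt ayab
Hunk 5: at line 5 remove [kef,nmit,dbf] add [fdk,mfmz] -> 10 lines: ybuzg bdo mqgzp rlgfr wvawj fdk mfmz fwgm pqtt ayab
Hunk 6: at line 2 remove [rlgfr,wvawj,fdk] add [kba,yvcqs,btrma] -> 10 lines: ybuzg bdo mqgzp kba yvcqs btrma mfmz fwgm pqtt ayab
Final line 2: bdo

Answer: bdo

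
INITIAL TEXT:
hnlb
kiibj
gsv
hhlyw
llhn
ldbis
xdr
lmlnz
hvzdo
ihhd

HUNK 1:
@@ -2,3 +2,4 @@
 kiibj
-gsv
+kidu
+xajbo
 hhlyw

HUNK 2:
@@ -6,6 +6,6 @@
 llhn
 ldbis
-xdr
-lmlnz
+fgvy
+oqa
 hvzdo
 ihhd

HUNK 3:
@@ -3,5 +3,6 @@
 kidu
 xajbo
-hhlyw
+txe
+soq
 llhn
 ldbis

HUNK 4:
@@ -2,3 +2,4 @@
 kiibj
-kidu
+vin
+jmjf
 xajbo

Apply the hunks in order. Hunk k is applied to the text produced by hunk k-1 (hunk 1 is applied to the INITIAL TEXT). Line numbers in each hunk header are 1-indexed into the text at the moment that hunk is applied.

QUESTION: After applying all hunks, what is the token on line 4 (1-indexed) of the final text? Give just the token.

Hunk 1: at line 2 remove [gsv] add [kidu,xajbo] -> 11 lines: hnlb kiibj kidu xajbo hhlyw llhn ldbis xdr lmlnz hvzdo ihhd
Hunk 2: at line 6 remove [xdr,lmlnz] add [fgvy,oqa] -> 11 lines: hnlb kiibj kidu xajbo hhlyw llhn ldbis fgvy oqa hvzdo ihhd
Hunk 3: at line 3 remove [hhlyw] add [txe,soq] -> 12 lines: hnlb kiibj kidu xajbo txe soq llhn ldbis fgvy oqa hvzdo ihhd
Hunk 4: at line 2 remove [kidu] add [vin,jmjf] -> 13 lines: hnlb kiibj vin jmjf xajbo txe soq llhn ldbis fgvy oqa hvzdo ihhd
Final line 4: jmjf

Answer: jmjf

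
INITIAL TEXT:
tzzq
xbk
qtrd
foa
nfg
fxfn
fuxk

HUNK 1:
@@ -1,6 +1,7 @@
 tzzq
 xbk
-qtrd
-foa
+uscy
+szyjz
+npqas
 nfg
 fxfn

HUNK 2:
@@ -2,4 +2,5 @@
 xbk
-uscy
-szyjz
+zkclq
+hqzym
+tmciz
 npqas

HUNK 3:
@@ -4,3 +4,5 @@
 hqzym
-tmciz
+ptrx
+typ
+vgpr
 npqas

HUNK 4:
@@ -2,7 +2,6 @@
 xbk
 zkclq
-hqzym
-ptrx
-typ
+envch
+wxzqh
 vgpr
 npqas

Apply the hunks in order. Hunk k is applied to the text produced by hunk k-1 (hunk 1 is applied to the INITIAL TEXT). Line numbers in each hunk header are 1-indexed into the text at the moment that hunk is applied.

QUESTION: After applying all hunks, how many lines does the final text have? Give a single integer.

Answer: 10

Derivation:
Hunk 1: at line 1 remove [qtrd,foa] add [uscy,szyjz,npqas] -> 8 lines: tzzq xbk uscy szyjz npqas nfg fxfn fuxk
Hunk 2: at line 2 remove [uscy,szyjz] add [zkclq,hqzym,tmciz] -> 9 lines: tzzq xbk zkclq hqzym tmciz npqas nfg fxfn fuxk
Hunk 3: at line 4 remove [tmciz] add [ptrx,typ,vgpr] -> 11 lines: tzzq xbk zkclq hqzym ptrx typ vgpr npqas nfg fxfn fuxk
Hunk 4: at line 2 remove [hqzym,ptrx,typ] add [envch,wxzqh] -> 10 lines: tzzq xbk zkclq envch wxzqh vgpr npqas nfg fxfn fuxk
Final line count: 10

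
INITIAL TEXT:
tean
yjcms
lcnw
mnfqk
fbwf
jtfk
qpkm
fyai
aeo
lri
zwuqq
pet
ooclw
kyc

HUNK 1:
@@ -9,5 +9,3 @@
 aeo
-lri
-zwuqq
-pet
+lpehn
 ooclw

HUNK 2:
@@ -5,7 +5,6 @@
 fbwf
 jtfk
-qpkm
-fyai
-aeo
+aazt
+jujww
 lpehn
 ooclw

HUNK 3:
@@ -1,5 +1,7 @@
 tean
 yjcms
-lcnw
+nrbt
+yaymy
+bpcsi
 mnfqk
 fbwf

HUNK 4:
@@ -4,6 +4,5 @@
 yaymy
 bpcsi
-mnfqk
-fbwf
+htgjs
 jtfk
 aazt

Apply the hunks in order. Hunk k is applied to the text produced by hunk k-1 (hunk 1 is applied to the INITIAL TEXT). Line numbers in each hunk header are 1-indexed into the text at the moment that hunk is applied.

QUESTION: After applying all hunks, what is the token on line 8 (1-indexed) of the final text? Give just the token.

Hunk 1: at line 9 remove [lri,zwuqq,pet] add [lpehn] -> 12 lines: tean yjcms lcnw mnfqk fbwf jtfk qpkm fyai aeo lpehn ooclw kyc
Hunk 2: at line 5 remove [qpkm,fyai,aeo] add [aazt,jujww] -> 11 lines: tean yjcms lcnw mnfqk fbwf jtfk aazt jujww lpehn ooclw kyc
Hunk 3: at line 1 remove [lcnw] add [nrbt,yaymy,bpcsi] -> 13 lines: tean yjcms nrbt yaymy bpcsi mnfqk fbwf jtfk aazt jujww lpehn ooclw kyc
Hunk 4: at line 4 remove [mnfqk,fbwf] add [htgjs] -> 12 lines: tean yjcms nrbt yaymy bpcsi htgjs jtfk aazt jujww lpehn ooclw kyc
Final line 8: aazt

Answer: aazt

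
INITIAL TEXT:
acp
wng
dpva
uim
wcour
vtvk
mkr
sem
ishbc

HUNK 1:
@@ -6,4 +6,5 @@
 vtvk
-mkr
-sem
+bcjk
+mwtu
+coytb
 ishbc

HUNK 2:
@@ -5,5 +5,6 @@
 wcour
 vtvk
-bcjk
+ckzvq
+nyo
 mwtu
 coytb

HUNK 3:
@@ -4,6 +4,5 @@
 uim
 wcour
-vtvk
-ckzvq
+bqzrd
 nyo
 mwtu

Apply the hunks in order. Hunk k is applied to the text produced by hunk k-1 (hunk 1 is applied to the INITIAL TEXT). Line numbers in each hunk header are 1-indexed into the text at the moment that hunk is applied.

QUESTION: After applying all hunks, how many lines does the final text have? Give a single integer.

Answer: 10

Derivation:
Hunk 1: at line 6 remove [mkr,sem] add [bcjk,mwtu,coytb] -> 10 lines: acp wng dpva uim wcour vtvk bcjk mwtu coytb ishbc
Hunk 2: at line 5 remove [bcjk] add [ckzvq,nyo] -> 11 lines: acp wng dpva uim wcour vtvk ckzvq nyo mwtu coytb ishbc
Hunk 3: at line 4 remove [vtvk,ckzvq] add [bqzrd] -> 10 lines: acp wng dpva uim wcour bqzrd nyo mwtu coytb ishbc
Final line count: 10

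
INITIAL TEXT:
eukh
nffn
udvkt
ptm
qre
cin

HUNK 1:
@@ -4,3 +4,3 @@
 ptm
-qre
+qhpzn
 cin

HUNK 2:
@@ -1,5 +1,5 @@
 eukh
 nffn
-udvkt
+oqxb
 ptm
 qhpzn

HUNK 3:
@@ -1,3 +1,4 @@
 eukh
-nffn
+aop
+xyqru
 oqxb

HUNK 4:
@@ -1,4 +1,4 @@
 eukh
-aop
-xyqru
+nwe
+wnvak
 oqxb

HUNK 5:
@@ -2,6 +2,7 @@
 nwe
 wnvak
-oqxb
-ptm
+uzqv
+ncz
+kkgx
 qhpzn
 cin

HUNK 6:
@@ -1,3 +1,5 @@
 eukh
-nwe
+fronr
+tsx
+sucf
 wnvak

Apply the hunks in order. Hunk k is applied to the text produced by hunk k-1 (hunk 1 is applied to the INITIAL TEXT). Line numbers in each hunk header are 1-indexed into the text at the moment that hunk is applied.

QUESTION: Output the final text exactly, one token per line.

Hunk 1: at line 4 remove [qre] add [qhpzn] -> 6 lines: eukh nffn udvkt ptm qhpzn cin
Hunk 2: at line 1 remove [udvkt] add [oqxb] -> 6 lines: eukh nffn oqxb ptm qhpzn cin
Hunk 3: at line 1 remove [nffn] add [aop,xyqru] -> 7 lines: eukh aop xyqru oqxb ptm qhpzn cin
Hunk 4: at line 1 remove [aop,xyqru] add [nwe,wnvak] -> 7 lines: eukh nwe wnvak oqxb ptm qhpzn cin
Hunk 5: at line 2 remove [oqxb,ptm] add [uzqv,ncz,kkgx] -> 8 lines: eukh nwe wnvak uzqv ncz kkgx qhpzn cin
Hunk 6: at line 1 remove [nwe] add [fronr,tsx,sucf] -> 10 lines: eukh fronr tsx sucf wnvak uzqv ncz kkgx qhpzn cin

Answer: eukh
fronr
tsx
sucf
wnvak
uzqv
ncz
kkgx
qhpzn
cin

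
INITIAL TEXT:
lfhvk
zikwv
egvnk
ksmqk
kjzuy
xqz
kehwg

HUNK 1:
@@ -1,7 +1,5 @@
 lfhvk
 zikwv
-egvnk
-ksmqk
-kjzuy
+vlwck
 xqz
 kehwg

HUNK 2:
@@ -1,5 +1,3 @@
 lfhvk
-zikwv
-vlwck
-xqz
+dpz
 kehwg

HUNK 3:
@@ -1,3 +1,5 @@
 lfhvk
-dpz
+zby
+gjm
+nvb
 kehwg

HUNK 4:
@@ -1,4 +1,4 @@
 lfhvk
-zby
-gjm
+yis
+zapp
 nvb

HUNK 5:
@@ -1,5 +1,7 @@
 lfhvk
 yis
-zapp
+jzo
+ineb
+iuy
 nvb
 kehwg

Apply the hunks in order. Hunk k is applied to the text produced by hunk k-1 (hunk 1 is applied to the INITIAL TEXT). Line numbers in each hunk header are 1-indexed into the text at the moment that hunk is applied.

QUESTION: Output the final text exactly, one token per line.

Hunk 1: at line 1 remove [egvnk,ksmqk,kjzuy] add [vlwck] -> 5 lines: lfhvk zikwv vlwck xqz kehwg
Hunk 2: at line 1 remove [zikwv,vlwck,xqz] add [dpz] -> 3 lines: lfhvk dpz kehwg
Hunk 3: at line 1 remove [dpz] add [zby,gjm,nvb] -> 5 lines: lfhvk zby gjm nvb kehwg
Hunk 4: at line 1 remove [zby,gjm] add [yis,zapp] -> 5 lines: lfhvk yis zapp nvb kehwg
Hunk 5: at line 1 remove [zapp] add [jzo,ineb,iuy] -> 7 lines: lfhvk yis jzo ineb iuy nvb kehwg

Answer: lfhvk
yis
jzo
ineb
iuy
nvb
kehwg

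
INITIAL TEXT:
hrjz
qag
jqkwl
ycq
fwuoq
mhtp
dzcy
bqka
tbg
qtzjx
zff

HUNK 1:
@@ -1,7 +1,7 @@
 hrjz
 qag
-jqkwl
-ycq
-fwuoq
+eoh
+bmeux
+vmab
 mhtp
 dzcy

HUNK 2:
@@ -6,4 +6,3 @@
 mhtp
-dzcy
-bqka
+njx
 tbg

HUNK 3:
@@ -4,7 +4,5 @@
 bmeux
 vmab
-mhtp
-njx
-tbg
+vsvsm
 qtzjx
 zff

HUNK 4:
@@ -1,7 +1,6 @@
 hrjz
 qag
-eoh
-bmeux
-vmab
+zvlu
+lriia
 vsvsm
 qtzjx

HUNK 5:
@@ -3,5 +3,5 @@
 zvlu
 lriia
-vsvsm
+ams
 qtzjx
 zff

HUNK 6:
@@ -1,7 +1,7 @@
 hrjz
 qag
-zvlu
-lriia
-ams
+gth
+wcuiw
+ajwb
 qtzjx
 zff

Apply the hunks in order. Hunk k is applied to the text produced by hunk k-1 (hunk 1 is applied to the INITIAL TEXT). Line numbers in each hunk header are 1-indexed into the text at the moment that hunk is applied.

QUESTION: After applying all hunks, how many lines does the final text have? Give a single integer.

Hunk 1: at line 1 remove [jqkwl,ycq,fwuoq] add [eoh,bmeux,vmab] -> 11 lines: hrjz qag eoh bmeux vmab mhtp dzcy bqka tbg qtzjx zff
Hunk 2: at line 6 remove [dzcy,bqka] add [njx] -> 10 lines: hrjz qag eoh bmeux vmab mhtp njx tbg qtzjx zff
Hunk 3: at line 4 remove [mhtp,njx,tbg] add [vsvsm] -> 8 lines: hrjz qag eoh bmeux vmab vsvsm qtzjx zff
Hunk 4: at line 1 remove [eoh,bmeux,vmab] add [zvlu,lriia] -> 7 lines: hrjz qag zvlu lriia vsvsm qtzjx zff
Hunk 5: at line 3 remove [vsvsm] add [ams] -> 7 lines: hrjz qag zvlu lriia ams qtzjx zff
Hunk 6: at line 1 remove [zvlu,lriia,ams] add [gth,wcuiw,ajwb] -> 7 lines: hrjz qag gth wcuiw ajwb qtzjx zff
Final line count: 7

Answer: 7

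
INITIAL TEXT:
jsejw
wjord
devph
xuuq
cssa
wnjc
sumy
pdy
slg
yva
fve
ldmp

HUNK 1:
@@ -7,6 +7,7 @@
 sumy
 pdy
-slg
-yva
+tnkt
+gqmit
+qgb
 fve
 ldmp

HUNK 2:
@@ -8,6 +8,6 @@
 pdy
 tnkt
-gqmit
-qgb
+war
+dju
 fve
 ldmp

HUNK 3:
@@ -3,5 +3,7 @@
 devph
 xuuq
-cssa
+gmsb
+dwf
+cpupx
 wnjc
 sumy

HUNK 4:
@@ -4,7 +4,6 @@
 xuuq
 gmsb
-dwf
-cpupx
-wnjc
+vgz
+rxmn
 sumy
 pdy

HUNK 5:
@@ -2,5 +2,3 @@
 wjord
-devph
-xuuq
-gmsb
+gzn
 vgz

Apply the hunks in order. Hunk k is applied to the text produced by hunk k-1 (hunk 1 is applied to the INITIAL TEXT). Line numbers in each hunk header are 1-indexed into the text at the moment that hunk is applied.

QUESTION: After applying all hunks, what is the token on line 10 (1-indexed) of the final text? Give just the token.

Hunk 1: at line 7 remove [slg,yva] add [tnkt,gqmit,qgb] -> 13 lines: jsejw wjord devph xuuq cssa wnjc sumy pdy tnkt gqmit qgb fve ldmp
Hunk 2: at line 8 remove [gqmit,qgb] add [war,dju] -> 13 lines: jsejw wjord devph xuuq cssa wnjc sumy pdy tnkt war dju fve ldmp
Hunk 3: at line 3 remove [cssa] add [gmsb,dwf,cpupx] -> 15 lines: jsejw wjord devph xuuq gmsb dwf cpupx wnjc sumy pdy tnkt war dju fve ldmp
Hunk 4: at line 4 remove [dwf,cpupx,wnjc] add [vgz,rxmn] -> 14 lines: jsejw wjord devph xuuq gmsb vgz rxmn sumy pdy tnkt war dju fve ldmp
Hunk 5: at line 2 remove [devph,xuuq,gmsb] add [gzn] -> 12 lines: jsejw wjord gzn vgz rxmn sumy pdy tnkt war dju fve ldmp
Final line 10: dju

Answer: dju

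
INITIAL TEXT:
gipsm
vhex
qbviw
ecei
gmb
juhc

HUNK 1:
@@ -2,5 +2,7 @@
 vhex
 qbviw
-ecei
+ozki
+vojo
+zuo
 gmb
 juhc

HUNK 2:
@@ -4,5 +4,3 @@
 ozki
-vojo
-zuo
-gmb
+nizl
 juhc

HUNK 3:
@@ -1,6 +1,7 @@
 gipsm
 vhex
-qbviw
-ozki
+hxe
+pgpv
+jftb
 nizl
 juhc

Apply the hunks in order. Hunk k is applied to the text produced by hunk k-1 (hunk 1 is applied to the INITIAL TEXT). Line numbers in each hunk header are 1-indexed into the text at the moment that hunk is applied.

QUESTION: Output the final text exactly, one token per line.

Hunk 1: at line 2 remove [ecei] add [ozki,vojo,zuo] -> 8 lines: gipsm vhex qbviw ozki vojo zuo gmb juhc
Hunk 2: at line 4 remove [vojo,zuo,gmb] add [nizl] -> 6 lines: gipsm vhex qbviw ozki nizl juhc
Hunk 3: at line 1 remove [qbviw,ozki] add [hxe,pgpv,jftb] -> 7 lines: gipsm vhex hxe pgpv jftb nizl juhc

Answer: gipsm
vhex
hxe
pgpv
jftb
nizl
juhc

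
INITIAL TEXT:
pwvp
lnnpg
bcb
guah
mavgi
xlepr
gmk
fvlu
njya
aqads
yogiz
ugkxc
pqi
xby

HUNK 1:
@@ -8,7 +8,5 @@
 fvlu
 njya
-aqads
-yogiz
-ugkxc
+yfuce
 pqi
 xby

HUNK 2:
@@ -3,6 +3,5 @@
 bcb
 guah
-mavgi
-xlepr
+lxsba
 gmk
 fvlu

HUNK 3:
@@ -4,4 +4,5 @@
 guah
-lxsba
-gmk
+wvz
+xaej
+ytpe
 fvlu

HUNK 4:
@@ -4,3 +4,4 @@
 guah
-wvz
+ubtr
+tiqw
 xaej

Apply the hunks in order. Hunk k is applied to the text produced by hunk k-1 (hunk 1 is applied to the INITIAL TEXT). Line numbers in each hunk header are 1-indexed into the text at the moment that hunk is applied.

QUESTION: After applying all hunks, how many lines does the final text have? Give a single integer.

Answer: 13

Derivation:
Hunk 1: at line 8 remove [aqads,yogiz,ugkxc] add [yfuce] -> 12 lines: pwvp lnnpg bcb guah mavgi xlepr gmk fvlu njya yfuce pqi xby
Hunk 2: at line 3 remove [mavgi,xlepr] add [lxsba] -> 11 lines: pwvp lnnpg bcb guah lxsba gmk fvlu njya yfuce pqi xby
Hunk 3: at line 4 remove [lxsba,gmk] add [wvz,xaej,ytpe] -> 12 lines: pwvp lnnpg bcb guah wvz xaej ytpe fvlu njya yfuce pqi xby
Hunk 4: at line 4 remove [wvz] add [ubtr,tiqw] -> 13 lines: pwvp lnnpg bcb guah ubtr tiqw xaej ytpe fvlu njya yfuce pqi xby
Final line count: 13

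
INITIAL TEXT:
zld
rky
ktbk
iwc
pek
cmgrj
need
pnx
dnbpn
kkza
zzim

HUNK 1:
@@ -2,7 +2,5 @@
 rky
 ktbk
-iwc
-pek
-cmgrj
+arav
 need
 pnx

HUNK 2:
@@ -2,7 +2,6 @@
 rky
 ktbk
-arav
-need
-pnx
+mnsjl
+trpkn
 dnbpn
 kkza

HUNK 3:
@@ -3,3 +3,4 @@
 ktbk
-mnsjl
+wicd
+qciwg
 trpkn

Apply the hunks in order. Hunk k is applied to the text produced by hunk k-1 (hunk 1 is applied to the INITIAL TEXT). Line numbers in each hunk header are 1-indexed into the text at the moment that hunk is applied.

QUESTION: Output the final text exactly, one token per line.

Answer: zld
rky
ktbk
wicd
qciwg
trpkn
dnbpn
kkza
zzim

Derivation:
Hunk 1: at line 2 remove [iwc,pek,cmgrj] add [arav] -> 9 lines: zld rky ktbk arav need pnx dnbpn kkza zzim
Hunk 2: at line 2 remove [arav,need,pnx] add [mnsjl,trpkn] -> 8 lines: zld rky ktbk mnsjl trpkn dnbpn kkza zzim
Hunk 3: at line 3 remove [mnsjl] add [wicd,qciwg] -> 9 lines: zld rky ktbk wicd qciwg trpkn dnbpn kkza zzim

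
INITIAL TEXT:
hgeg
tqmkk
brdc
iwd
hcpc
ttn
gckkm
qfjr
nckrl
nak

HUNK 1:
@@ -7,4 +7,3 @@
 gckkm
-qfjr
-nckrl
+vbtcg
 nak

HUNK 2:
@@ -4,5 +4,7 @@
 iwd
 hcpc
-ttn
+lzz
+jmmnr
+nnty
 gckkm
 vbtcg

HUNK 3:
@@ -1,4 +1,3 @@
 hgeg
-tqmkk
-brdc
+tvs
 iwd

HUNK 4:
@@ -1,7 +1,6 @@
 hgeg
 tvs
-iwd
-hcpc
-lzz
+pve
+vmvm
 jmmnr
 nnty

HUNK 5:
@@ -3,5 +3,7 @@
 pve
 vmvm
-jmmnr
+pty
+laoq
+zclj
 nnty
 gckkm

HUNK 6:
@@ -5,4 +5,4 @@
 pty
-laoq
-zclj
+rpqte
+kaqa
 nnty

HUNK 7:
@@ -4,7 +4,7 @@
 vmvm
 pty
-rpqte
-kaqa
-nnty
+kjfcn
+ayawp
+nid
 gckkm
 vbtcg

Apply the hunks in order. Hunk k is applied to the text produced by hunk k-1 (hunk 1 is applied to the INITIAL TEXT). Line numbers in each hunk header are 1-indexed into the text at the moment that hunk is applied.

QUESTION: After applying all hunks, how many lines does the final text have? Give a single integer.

Hunk 1: at line 7 remove [qfjr,nckrl] add [vbtcg] -> 9 lines: hgeg tqmkk brdc iwd hcpc ttn gckkm vbtcg nak
Hunk 2: at line 4 remove [ttn] add [lzz,jmmnr,nnty] -> 11 lines: hgeg tqmkk brdc iwd hcpc lzz jmmnr nnty gckkm vbtcg nak
Hunk 3: at line 1 remove [tqmkk,brdc] add [tvs] -> 10 lines: hgeg tvs iwd hcpc lzz jmmnr nnty gckkm vbtcg nak
Hunk 4: at line 1 remove [iwd,hcpc,lzz] add [pve,vmvm] -> 9 lines: hgeg tvs pve vmvm jmmnr nnty gckkm vbtcg nak
Hunk 5: at line 3 remove [jmmnr] add [pty,laoq,zclj] -> 11 lines: hgeg tvs pve vmvm pty laoq zclj nnty gckkm vbtcg nak
Hunk 6: at line 5 remove [laoq,zclj] add [rpqte,kaqa] -> 11 lines: hgeg tvs pve vmvm pty rpqte kaqa nnty gckkm vbtcg nak
Hunk 7: at line 4 remove [rpqte,kaqa,nnty] add [kjfcn,ayawp,nid] -> 11 lines: hgeg tvs pve vmvm pty kjfcn ayawp nid gckkm vbtcg nak
Final line count: 11

Answer: 11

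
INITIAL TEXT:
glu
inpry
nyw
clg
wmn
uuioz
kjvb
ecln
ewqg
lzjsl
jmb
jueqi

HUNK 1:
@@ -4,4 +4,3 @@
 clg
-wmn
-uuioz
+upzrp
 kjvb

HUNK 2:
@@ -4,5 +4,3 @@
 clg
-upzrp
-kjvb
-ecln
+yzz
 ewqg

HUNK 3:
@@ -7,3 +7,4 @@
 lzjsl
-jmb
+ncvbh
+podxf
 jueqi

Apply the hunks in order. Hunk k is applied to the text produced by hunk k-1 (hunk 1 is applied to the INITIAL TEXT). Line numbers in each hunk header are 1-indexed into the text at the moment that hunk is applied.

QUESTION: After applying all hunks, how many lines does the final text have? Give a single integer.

Answer: 10

Derivation:
Hunk 1: at line 4 remove [wmn,uuioz] add [upzrp] -> 11 lines: glu inpry nyw clg upzrp kjvb ecln ewqg lzjsl jmb jueqi
Hunk 2: at line 4 remove [upzrp,kjvb,ecln] add [yzz] -> 9 lines: glu inpry nyw clg yzz ewqg lzjsl jmb jueqi
Hunk 3: at line 7 remove [jmb] add [ncvbh,podxf] -> 10 lines: glu inpry nyw clg yzz ewqg lzjsl ncvbh podxf jueqi
Final line count: 10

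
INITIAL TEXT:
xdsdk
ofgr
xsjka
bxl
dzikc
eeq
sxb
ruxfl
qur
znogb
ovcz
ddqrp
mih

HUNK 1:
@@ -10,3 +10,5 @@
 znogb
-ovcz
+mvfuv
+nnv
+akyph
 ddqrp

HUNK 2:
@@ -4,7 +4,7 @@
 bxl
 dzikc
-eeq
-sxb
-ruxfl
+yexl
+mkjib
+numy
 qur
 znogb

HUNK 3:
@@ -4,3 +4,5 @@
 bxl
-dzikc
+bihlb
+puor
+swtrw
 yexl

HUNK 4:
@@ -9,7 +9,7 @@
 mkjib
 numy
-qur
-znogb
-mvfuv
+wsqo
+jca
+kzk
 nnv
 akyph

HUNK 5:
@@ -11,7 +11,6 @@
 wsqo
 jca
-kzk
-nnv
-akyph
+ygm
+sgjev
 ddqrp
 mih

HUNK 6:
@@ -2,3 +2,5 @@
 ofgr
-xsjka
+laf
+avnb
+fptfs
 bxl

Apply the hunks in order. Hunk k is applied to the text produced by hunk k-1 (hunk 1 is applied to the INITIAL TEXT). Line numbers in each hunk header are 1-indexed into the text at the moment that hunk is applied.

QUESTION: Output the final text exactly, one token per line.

Hunk 1: at line 10 remove [ovcz] add [mvfuv,nnv,akyph] -> 15 lines: xdsdk ofgr xsjka bxl dzikc eeq sxb ruxfl qur znogb mvfuv nnv akyph ddqrp mih
Hunk 2: at line 4 remove [eeq,sxb,ruxfl] add [yexl,mkjib,numy] -> 15 lines: xdsdk ofgr xsjka bxl dzikc yexl mkjib numy qur znogb mvfuv nnv akyph ddqrp mih
Hunk 3: at line 4 remove [dzikc] add [bihlb,puor,swtrw] -> 17 lines: xdsdk ofgr xsjka bxl bihlb puor swtrw yexl mkjib numy qur znogb mvfuv nnv akyph ddqrp mih
Hunk 4: at line 9 remove [qur,znogb,mvfuv] add [wsqo,jca,kzk] -> 17 lines: xdsdk ofgr xsjka bxl bihlb puor swtrw yexl mkjib numy wsqo jca kzk nnv akyph ddqrp mih
Hunk 5: at line 11 remove [kzk,nnv,akyph] add [ygm,sgjev] -> 16 lines: xdsdk ofgr xsjka bxl bihlb puor swtrw yexl mkjib numy wsqo jca ygm sgjev ddqrp mih
Hunk 6: at line 2 remove [xsjka] add [laf,avnb,fptfs] -> 18 lines: xdsdk ofgr laf avnb fptfs bxl bihlb puor swtrw yexl mkjib numy wsqo jca ygm sgjev ddqrp mih

Answer: xdsdk
ofgr
laf
avnb
fptfs
bxl
bihlb
puor
swtrw
yexl
mkjib
numy
wsqo
jca
ygm
sgjev
ddqrp
mih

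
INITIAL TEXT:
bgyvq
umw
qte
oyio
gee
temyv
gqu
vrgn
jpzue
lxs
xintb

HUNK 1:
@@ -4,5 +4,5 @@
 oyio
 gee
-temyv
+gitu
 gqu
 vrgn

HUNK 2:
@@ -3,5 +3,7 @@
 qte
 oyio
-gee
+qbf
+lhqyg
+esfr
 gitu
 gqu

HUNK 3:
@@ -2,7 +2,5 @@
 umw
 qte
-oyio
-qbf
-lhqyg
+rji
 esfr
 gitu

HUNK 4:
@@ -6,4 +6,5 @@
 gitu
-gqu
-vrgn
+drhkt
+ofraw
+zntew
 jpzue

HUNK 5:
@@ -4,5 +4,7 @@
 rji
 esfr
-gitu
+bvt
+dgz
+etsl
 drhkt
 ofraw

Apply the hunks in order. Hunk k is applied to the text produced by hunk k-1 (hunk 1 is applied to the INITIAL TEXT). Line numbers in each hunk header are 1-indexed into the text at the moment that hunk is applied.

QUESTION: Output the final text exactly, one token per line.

Answer: bgyvq
umw
qte
rji
esfr
bvt
dgz
etsl
drhkt
ofraw
zntew
jpzue
lxs
xintb

Derivation:
Hunk 1: at line 4 remove [temyv] add [gitu] -> 11 lines: bgyvq umw qte oyio gee gitu gqu vrgn jpzue lxs xintb
Hunk 2: at line 3 remove [gee] add [qbf,lhqyg,esfr] -> 13 lines: bgyvq umw qte oyio qbf lhqyg esfr gitu gqu vrgn jpzue lxs xintb
Hunk 3: at line 2 remove [oyio,qbf,lhqyg] add [rji] -> 11 lines: bgyvq umw qte rji esfr gitu gqu vrgn jpzue lxs xintb
Hunk 4: at line 6 remove [gqu,vrgn] add [drhkt,ofraw,zntew] -> 12 lines: bgyvq umw qte rji esfr gitu drhkt ofraw zntew jpzue lxs xintb
Hunk 5: at line 4 remove [gitu] add [bvt,dgz,etsl] -> 14 lines: bgyvq umw qte rji esfr bvt dgz etsl drhkt ofraw zntew jpzue lxs xintb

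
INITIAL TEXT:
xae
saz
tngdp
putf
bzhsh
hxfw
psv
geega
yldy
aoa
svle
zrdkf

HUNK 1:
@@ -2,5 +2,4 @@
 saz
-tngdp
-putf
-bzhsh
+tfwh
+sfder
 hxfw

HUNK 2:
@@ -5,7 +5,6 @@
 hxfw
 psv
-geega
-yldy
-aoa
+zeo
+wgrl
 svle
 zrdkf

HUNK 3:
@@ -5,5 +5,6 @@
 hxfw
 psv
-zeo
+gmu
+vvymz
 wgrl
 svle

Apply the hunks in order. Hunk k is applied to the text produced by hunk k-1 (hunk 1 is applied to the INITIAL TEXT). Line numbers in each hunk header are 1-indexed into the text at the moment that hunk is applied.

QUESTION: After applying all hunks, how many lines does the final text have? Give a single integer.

Answer: 11

Derivation:
Hunk 1: at line 2 remove [tngdp,putf,bzhsh] add [tfwh,sfder] -> 11 lines: xae saz tfwh sfder hxfw psv geega yldy aoa svle zrdkf
Hunk 2: at line 5 remove [geega,yldy,aoa] add [zeo,wgrl] -> 10 lines: xae saz tfwh sfder hxfw psv zeo wgrl svle zrdkf
Hunk 3: at line 5 remove [zeo] add [gmu,vvymz] -> 11 lines: xae saz tfwh sfder hxfw psv gmu vvymz wgrl svle zrdkf
Final line count: 11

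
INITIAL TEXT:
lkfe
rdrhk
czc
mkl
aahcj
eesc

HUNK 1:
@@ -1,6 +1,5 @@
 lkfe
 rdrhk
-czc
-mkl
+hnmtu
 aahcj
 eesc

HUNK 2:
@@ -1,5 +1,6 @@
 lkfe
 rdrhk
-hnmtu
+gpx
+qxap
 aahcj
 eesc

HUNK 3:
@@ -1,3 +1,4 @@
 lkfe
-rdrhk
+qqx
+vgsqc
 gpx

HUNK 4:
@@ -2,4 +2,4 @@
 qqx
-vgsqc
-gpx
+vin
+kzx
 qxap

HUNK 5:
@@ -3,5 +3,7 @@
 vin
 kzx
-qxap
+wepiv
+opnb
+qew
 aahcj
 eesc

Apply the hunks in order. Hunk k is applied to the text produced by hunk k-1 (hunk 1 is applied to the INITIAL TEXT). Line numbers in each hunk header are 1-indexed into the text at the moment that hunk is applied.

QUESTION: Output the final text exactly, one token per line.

Answer: lkfe
qqx
vin
kzx
wepiv
opnb
qew
aahcj
eesc

Derivation:
Hunk 1: at line 1 remove [czc,mkl] add [hnmtu] -> 5 lines: lkfe rdrhk hnmtu aahcj eesc
Hunk 2: at line 1 remove [hnmtu] add [gpx,qxap] -> 6 lines: lkfe rdrhk gpx qxap aahcj eesc
Hunk 3: at line 1 remove [rdrhk] add [qqx,vgsqc] -> 7 lines: lkfe qqx vgsqc gpx qxap aahcj eesc
Hunk 4: at line 2 remove [vgsqc,gpx] add [vin,kzx] -> 7 lines: lkfe qqx vin kzx qxap aahcj eesc
Hunk 5: at line 3 remove [qxap] add [wepiv,opnb,qew] -> 9 lines: lkfe qqx vin kzx wepiv opnb qew aahcj eesc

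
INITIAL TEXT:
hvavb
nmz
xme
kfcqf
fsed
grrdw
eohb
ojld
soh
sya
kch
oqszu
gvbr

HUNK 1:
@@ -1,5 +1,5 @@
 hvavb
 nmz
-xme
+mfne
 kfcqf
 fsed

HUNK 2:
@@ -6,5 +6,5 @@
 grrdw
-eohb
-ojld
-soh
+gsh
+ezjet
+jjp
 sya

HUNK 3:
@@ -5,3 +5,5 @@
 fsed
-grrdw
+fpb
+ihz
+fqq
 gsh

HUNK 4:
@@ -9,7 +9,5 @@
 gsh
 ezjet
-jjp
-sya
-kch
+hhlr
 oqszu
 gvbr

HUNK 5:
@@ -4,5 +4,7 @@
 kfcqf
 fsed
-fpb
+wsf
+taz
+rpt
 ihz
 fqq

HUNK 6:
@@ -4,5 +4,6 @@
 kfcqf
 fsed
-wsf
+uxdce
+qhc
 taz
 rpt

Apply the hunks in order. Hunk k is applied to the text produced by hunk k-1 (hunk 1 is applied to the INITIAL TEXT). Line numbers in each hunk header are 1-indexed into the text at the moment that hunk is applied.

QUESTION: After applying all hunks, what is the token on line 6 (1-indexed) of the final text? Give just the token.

Hunk 1: at line 1 remove [xme] add [mfne] -> 13 lines: hvavb nmz mfne kfcqf fsed grrdw eohb ojld soh sya kch oqszu gvbr
Hunk 2: at line 6 remove [eohb,ojld,soh] add [gsh,ezjet,jjp] -> 13 lines: hvavb nmz mfne kfcqf fsed grrdw gsh ezjet jjp sya kch oqszu gvbr
Hunk 3: at line 5 remove [grrdw] add [fpb,ihz,fqq] -> 15 lines: hvavb nmz mfne kfcqf fsed fpb ihz fqq gsh ezjet jjp sya kch oqszu gvbr
Hunk 4: at line 9 remove [jjp,sya,kch] add [hhlr] -> 13 lines: hvavb nmz mfne kfcqf fsed fpb ihz fqq gsh ezjet hhlr oqszu gvbr
Hunk 5: at line 4 remove [fpb] add [wsf,taz,rpt] -> 15 lines: hvavb nmz mfne kfcqf fsed wsf taz rpt ihz fqq gsh ezjet hhlr oqszu gvbr
Hunk 6: at line 4 remove [wsf] add [uxdce,qhc] -> 16 lines: hvavb nmz mfne kfcqf fsed uxdce qhc taz rpt ihz fqq gsh ezjet hhlr oqszu gvbr
Final line 6: uxdce

Answer: uxdce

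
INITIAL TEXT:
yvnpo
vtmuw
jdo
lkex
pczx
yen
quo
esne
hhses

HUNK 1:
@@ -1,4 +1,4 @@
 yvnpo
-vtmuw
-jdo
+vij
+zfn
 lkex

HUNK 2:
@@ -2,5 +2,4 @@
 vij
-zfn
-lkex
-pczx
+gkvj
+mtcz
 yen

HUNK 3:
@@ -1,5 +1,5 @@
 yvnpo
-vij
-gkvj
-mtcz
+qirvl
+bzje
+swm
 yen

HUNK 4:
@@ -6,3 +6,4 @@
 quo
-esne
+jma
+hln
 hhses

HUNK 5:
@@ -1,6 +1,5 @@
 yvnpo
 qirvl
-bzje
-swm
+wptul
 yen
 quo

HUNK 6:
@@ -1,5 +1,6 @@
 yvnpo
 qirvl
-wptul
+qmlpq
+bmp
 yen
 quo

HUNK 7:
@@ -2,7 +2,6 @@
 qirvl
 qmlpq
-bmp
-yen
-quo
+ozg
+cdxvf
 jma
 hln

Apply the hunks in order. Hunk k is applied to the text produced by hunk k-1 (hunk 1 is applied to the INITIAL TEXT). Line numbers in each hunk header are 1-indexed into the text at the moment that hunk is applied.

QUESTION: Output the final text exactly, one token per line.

Answer: yvnpo
qirvl
qmlpq
ozg
cdxvf
jma
hln
hhses

Derivation:
Hunk 1: at line 1 remove [vtmuw,jdo] add [vij,zfn] -> 9 lines: yvnpo vij zfn lkex pczx yen quo esne hhses
Hunk 2: at line 2 remove [zfn,lkex,pczx] add [gkvj,mtcz] -> 8 lines: yvnpo vij gkvj mtcz yen quo esne hhses
Hunk 3: at line 1 remove [vij,gkvj,mtcz] add [qirvl,bzje,swm] -> 8 lines: yvnpo qirvl bzje swm yen quo esne hhses
Hunk 4: at line 6 remove [esne] add [jma,hln] -> 9 lines: yvnpo qirvl bzje swm yen quo jma hln hhses
Hunk 5: at line 1 remove [bzje,swm] add [wptul] -> 8 lines: yvnpo qirvl wptul yen quo jma hln hhses
Hunk 6: at line 1 remove [wptul] add [qmlpq,bmp] -> 9 lines: yvnpo qirvl qmlpq bmp yen quo jma hln hhses
Hunk 7: at line 2 remove [bmp,yen,quo] add [ozg,cdxvf] -> 8 lines: yvnpo qirvl qmlpq ozg cdxvf jma hln hhses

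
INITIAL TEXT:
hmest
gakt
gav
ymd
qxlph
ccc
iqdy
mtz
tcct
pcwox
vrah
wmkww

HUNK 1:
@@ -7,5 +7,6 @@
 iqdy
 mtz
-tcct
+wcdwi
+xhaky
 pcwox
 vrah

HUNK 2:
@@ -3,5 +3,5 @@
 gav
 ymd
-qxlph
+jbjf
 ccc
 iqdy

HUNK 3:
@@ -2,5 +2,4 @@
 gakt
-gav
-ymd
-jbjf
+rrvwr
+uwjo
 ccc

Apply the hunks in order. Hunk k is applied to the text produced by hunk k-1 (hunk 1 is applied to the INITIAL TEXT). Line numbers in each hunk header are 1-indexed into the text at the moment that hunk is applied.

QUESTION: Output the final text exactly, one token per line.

Answer: hmest
gakt
rrvwr
uwjo
ccc
iqdy
mtz
wcdwi
xhaky
pcwox
vrah
wmkww

Derivation:
Hunk 1: at line 7 remove [tcct] add [wcdwi,xhaky] -> 13 lines: hmest gakt gav ymd qxlph ccc iqdy mtz wcdwi xhaky pcwox vrah wmkww
Hunk 2: at line 3 remove [qxlph] add [jbjf] -> 13 lines: hmest gakt gav ymd jbjf ccc iqdy mtz wcdwi xhaky pcwox vrah wmkww
Hunk 3: at line 2 remove [gav,ymd,jbjf] add [rrvwr,uwjo] -> 12 lines: hmest gakt rrvwr uwjo ccc iqdy mtz wcdwi xhaky pcwox vrah wmkww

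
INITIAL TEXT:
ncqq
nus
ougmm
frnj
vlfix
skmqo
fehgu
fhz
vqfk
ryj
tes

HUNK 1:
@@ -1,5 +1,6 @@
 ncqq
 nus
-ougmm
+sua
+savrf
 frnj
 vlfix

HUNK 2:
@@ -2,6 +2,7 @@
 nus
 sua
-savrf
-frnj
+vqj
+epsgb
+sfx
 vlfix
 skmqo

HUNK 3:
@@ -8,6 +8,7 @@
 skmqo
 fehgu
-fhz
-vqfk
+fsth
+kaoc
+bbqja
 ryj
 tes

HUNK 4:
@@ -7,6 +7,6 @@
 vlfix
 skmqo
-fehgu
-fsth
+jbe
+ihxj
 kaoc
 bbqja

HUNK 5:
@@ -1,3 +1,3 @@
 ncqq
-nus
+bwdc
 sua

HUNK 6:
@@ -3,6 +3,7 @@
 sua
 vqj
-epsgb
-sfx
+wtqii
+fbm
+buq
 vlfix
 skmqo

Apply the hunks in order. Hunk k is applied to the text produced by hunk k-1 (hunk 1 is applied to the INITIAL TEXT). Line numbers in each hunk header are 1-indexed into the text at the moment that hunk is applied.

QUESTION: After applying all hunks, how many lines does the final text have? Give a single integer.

Hunk 1: at line 1 remove [ougmm] add [sua,savrf] -> 12 lines: ncqq nus sua savrf frnj vlfix skmqo fehgu fhz vqfk ryj tes
Hunk 2: at line 2 remove [savrf,frnj] add [vqj,epsgb,sfx] -> 13 lines: ncqq nus sua vqj epsgb sfx vlfix skmqo fehgu fhz vqfk ryj tes
Hunk 3: at line 8 remove [fhz,vqfk] add [fsth,kaoc,bbqja] -> 14 lines: ncqq nus sua vqj epsgb sfx vlfix skmqo fehgu fsth kaoc bbqja ryj tes
Hunk 4: at line 7 remove [fehgu,fsth] add [jbe,ihxj] -> 14 lines: ncqq nus sua vqj epsgb sfx vlfix skmqo jbe ihxj kaoc bbqja ryj tes
Hunk 5: at line 1 remove [nus] add [bwdc] -> 14 lines: ncqq bwdc sua vqj epsgb sfx vlfix skmqo jbe ihxj kaoc bbqja ryj tes
Hunk 6: at line 3 remove [epsgb,sfx] add [wtqii,fbm,buq] -> 15 lines: ncqq bwdc sua vqj wtqii fbm buq vlfix skmqo jbe ihxj kaoc bbqja ryj tes
Final line count: 15

Answer: 15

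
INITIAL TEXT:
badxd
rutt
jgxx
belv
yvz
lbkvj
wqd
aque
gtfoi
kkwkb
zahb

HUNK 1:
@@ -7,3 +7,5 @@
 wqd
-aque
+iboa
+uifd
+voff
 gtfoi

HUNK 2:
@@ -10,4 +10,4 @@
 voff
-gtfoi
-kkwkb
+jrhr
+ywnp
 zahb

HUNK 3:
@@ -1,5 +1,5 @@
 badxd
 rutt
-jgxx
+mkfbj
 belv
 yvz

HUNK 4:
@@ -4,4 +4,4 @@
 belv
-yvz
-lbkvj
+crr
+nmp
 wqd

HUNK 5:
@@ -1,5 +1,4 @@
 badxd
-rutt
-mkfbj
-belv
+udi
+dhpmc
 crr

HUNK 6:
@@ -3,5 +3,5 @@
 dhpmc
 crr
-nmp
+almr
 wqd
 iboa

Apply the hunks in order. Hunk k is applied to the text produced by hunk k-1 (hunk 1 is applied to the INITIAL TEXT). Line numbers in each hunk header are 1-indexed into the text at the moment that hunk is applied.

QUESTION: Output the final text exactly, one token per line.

Hunk 1: at line 7 remove [aque] add [iboa,uifd,voff] -> 13 lines: badxd rutt jgxx belv yvz lbkvj wqd iboa uifd voff gtfoi kkwkb zahb
Hunk 2: at line 10 remove [gtfoi,kkwkb] add [jrhr,ywnp] -> 13 lines: badxd rutt jgxx belv yvz lbkvj wqd iboa uifd voff jrhr ywnp zahb
Hunk 3: at line 1 remove [jgxx] add [mkfbj] -> 13 lines: badxd rutt mkfbj belv yvz lbkvj wqd iboa uifd voff jrhr ywnp zahb
Hunk 4: at line 4 remove [yvz,lbkvj] add [crr,nmp] -> 13 lines: badxd rutt mkfbj belv crr nmp wqd iboa uifd voff jrhr ywnp zahb
Hunk 5: at line 1 remove [rutt,mkfbj,belv] add [udi,dhpmc] -> 12 lines: badxd udi dhpmc crr nmp wqd iboa uifd voff jrhr ywnp zahb
Hunk 6: at line 3 remove [nmp] add [almr] -> 12 lines: badxd udi dhpmc crr almr wqd iboa uifd voff jrhr ywnp zahb

Answer: badxd
udi
dhpmc
crr
almr
wqd
iboa
uifd
voff
jrhr
ywnp
zahb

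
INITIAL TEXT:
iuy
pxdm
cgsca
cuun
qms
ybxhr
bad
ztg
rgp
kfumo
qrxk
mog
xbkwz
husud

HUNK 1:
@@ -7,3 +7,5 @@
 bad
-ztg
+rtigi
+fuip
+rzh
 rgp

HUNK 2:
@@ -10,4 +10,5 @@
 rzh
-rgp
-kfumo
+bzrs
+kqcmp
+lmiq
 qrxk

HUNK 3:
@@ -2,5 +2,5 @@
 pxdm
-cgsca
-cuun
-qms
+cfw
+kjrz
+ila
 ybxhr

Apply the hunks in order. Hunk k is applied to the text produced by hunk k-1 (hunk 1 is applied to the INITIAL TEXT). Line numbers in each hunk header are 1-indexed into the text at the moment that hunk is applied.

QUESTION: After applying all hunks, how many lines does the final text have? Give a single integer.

Answer: 17

Derivation:
Hunk 1: at line 7 remove [ztg] add [rtigi,fuip,rzh] -> 16 lines: iuy pxdm cgsca cuun qms ybxhr bad rtigi fuip rzh rgp kfumo qrxk mog xbkwz husud
Hunk 2: at line 10 remove [rgp,kfumo] add [bzrs,kqcmp,lmiq] -> 17 lines: iuy pxdm cgsca cuun qms ybxhr bad rtigi fuip rzh bzrs kqcmp lmiq qrxk mog xbkwz husud
Hunk 3: at line 2 remove [cgsca,cuun,qms] add [cfw,kjrz,ila] -> 17 lines: iuy pxdm cfw kjrz ila ybxhr bad rtigi fuip rzh bzrs kqcmp lmiq qrxk mog xbkwz husud
Final line count: 17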